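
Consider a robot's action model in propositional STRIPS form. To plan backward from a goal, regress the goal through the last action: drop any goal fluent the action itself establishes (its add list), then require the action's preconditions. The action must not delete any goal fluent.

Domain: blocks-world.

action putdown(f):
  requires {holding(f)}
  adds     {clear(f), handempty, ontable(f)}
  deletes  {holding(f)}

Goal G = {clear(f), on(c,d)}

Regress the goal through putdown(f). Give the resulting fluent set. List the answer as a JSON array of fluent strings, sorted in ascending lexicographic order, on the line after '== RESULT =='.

Compute (G \ add) ∪ pre:
  G ∩ del = {}  (empty — regression defined)
  G \ add = {clear(f), on(c,d)} \ {clear(f), handempty, ontable(f)} = {on(c,d)}
  ∪ pre   = {on(c,d)} ∪ {holding(f)}
          = {holding(f), on(c,d)}

== RESULT ==
["holding(f)", "on(c,d)"]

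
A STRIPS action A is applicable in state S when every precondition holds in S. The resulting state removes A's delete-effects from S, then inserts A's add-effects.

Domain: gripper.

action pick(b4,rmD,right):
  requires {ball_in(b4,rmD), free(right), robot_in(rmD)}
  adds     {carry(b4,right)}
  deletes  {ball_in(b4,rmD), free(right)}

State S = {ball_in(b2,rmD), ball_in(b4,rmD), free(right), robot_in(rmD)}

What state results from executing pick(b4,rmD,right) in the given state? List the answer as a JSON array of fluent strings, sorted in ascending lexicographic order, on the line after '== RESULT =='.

Compute (S \ del) ∪ add:
  pre ⊆ S: {ball_in(b4,rmD), free(right), robot_in(rmD)} ⊆ S  — applicable
  S \ del = {ball_in(b2,rmD), robot_in(rmD)}
  ∪ add   = {ball_in(b2,rmD), carry(b4,right), robot_in(rmD)}

== RESULT ==
["ball_in(b2,rmD)", "carry(b4,right)", "robot_in(rmD)"]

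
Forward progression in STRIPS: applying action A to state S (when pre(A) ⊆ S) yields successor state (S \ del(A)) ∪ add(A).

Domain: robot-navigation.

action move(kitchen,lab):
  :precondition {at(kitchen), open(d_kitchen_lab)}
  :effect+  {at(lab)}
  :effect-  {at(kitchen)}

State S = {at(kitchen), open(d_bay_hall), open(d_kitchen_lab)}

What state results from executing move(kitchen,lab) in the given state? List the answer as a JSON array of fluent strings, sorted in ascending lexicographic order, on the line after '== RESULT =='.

Compute (S \ del) ∪ add:
  pre ⊆ S: {at(kitchen), open(d_kitchen_lab)} ⊆ S  — applicable
  S \ del = {open(d_bay_hall), open(d_kitchen_lab)}
  ∪ add   = {at(lab), open(d_bay_hall), open(d_kitchen_lab)}

== RESULT ==
["at(lab)", "open(d_bay_hall)", "open(d_kitchen_lab)"]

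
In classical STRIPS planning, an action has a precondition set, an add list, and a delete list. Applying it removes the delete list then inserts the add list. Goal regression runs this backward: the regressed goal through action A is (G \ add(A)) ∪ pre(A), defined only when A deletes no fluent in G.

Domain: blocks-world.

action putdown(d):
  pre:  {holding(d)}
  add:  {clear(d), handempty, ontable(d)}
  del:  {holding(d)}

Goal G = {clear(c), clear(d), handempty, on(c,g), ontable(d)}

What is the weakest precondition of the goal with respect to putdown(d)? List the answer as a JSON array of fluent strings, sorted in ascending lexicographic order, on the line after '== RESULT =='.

Regress:
  G ∩ del = {}  (empty — regression defined)
  G \ add = {clear(c), clear(d), handempty, on(c,g), ontable(d)} \ {clear(d), handempty, ontable(d)} = {clear(c), on(c,g)}
  ∪ pre   = {clear(c), on(c,g)} ∪ {holding(d)}
          = {clear(c), holding(d), on(c,g)}

== RESULT ==
["clear(c)", "holding(d)", "on(c,g)"]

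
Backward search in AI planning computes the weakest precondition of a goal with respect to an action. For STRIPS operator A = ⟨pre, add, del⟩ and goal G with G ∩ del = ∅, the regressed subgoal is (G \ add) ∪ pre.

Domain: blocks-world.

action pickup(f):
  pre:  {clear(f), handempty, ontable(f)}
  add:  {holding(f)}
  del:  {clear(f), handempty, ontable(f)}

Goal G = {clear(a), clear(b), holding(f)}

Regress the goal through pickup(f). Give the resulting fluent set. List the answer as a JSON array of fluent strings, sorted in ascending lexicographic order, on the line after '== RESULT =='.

Regress:
  G ∩ del = {}  (empty — regression defined)
  G \ add = {clear(a), clear(b), holding(f)} \ {holding(f)} = {clear(a), clear(b)}
  ∪ pre   = {clear(a), clear(b)} ∪ {clear(f), handempty, ontable(f)}
          = {clear(a), clear(b), clear(f), handempty, ontable(f)}

== RESULT ==
["clear(a)", "clear(b)", "clear(f)", "handempty", "ontable(f)"]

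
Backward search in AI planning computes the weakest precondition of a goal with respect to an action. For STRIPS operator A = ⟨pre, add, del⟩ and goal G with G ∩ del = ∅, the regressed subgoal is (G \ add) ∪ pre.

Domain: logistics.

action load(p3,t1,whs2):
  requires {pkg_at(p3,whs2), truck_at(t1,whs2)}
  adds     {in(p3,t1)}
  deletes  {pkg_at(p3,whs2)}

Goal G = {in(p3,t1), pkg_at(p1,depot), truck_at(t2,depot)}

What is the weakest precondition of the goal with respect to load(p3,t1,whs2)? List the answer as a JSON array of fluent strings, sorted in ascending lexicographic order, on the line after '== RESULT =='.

Regress:
  G ∩ del = {}  (empty — regression defined)
  G \ add = {in(p3,t1), pkg_at(p1,depot), truck_at(t2,depot)} \ {in(p3,t1)} = {pkg_at(p1,depot), truck_at(t2,depot)}
  ∪ pre   = {pkg_at(p1,depot), truck_at(t2,depot)} ∪ {pkg_at(p3,whs2), truck_at(t1,whs2)}
          = {pkg_at(p1,depot), pkg_at(p3,whs2), truck_at(t1,whs2), truck_at(t2,depot)}

== RESULT ==
["pkg_at(p1,depot)", "pkg_at(p3,whs2)", "truck_at(t1,whs2)", "truck_at(t2,depot)"]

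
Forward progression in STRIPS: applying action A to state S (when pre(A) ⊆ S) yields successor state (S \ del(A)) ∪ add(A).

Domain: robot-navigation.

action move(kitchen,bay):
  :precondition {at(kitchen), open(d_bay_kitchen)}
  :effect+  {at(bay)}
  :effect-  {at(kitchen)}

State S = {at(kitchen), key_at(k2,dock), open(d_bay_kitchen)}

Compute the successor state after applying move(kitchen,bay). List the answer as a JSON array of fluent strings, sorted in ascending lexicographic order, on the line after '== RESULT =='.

Compute (S \ del) ∪ add:
  pre ⊆ S: {at(kitchen), open(d_bay_kitchen)} ⊆ S  — applicable
  S \ del = {key_at(k2,dock), open(d_bay_kitchen)}
  ∪ add   = {at(bay), key_at(k2,dock), open(d_bay_kitchen)}

== RESULT ==
["at(bay)", "key_at(k2,dock)", "open(d_bay_kitchen)"]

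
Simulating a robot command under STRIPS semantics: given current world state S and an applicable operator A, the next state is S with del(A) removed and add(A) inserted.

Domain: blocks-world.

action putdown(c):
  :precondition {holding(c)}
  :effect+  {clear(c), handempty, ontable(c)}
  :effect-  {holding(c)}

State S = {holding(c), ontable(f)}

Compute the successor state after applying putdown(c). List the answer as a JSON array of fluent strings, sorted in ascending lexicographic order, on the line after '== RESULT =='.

Progress:
  pre ⊆ S: {holding(c)} ⊆ S  — applicable
  S \ del = {ontable(f)}
  ∪ add   = {clear(c), handempty, ontable(c), ontable(f)}

== RESULT ==
["clear(c)", "handempty", "ontable(c)", "ontable(f)"]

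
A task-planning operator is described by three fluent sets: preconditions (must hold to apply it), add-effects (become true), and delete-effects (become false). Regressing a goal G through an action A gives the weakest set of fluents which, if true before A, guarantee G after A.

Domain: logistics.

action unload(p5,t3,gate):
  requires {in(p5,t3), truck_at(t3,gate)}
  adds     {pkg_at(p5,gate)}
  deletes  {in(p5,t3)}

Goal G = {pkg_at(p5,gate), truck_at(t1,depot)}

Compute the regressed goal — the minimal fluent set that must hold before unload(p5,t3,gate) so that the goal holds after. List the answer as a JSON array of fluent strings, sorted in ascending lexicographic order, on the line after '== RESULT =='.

Regress:
  G ∩ del = {}  (empty — regression defined)
  G \ add = {pkg_at(p5,gate), truck_at(t1,depot)} \ {pkg_at(p5,gate)} = {truck_at(t1,depot)}
  ∪ pre   = {truck_at(t1,depot)} ∪ {in(p5,t3), truck_at(t3,gate)}
          = {in(p5,t3), truck_at(t1,depot), truck_at(t3,gate)}

== RESULT ==
["in(p5,t3)", "truck_at(t1,depot)", "truck_at(t3,gate)"]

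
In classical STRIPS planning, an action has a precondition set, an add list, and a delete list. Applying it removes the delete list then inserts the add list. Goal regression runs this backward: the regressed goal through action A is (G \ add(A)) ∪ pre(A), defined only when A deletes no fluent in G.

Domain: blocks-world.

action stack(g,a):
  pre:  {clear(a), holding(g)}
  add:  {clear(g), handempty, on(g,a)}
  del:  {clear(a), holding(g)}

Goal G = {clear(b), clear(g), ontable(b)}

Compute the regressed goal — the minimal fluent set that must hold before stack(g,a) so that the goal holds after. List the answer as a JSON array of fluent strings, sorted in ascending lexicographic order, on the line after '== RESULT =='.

Compute (G \ add) ∪ pre:
  G ∩ del = {}  (empty — regression defined)
  G \ add = {clear(b), clear(g), ontable(b)} \ {clear(g), handempty, on(g,a)} = {clear(b), ontable(b)}
  ∪ pre   = {clear(b), ontable(b)} ∪ {clear(a), holding(g)}
          = {clear(a), clear(b), holding(g), ontable(b)}

== RESULT ==
["clear(a)", "clear(b)", "holding(g)", "ontable(b)"]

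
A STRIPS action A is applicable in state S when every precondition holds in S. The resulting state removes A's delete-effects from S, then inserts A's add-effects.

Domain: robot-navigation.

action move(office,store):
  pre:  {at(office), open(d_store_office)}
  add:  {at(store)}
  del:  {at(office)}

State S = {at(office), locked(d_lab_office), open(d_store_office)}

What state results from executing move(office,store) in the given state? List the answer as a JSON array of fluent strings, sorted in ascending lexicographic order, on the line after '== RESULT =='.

Progress:
  pre ⊆ S: {at(office), open(d_store_office)} ⊆ S  — applicable
  S \ del = {locked(d_lab_office), open(d_store_office)}
  ∪ add   = {at(store), locked(d_lab_office), open(d_store_office)}

== RESULT ==
["at(store)", "locked(d_lab_office)", "open(d_store_office)"]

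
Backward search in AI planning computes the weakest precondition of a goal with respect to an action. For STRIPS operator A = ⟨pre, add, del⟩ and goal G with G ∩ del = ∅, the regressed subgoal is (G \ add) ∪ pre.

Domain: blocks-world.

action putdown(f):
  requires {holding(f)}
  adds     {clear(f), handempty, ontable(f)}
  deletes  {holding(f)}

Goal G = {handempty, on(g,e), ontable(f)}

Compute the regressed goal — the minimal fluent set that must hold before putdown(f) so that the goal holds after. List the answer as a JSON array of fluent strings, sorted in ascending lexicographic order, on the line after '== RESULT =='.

Regress:
  G ∩ del = {}  (empty — regression defined)
  G \ add = {handempty, on(g,e), ontable(f)} \ {clear(f), handempty, ontable(f)} = {on(g,e)}
  ∪ pre   = {on(g,e)} ∪ {holding(f)}
          = {holding(f), on(g,e)}

== RESULT ==
["holding(f)", "on(g,e)"]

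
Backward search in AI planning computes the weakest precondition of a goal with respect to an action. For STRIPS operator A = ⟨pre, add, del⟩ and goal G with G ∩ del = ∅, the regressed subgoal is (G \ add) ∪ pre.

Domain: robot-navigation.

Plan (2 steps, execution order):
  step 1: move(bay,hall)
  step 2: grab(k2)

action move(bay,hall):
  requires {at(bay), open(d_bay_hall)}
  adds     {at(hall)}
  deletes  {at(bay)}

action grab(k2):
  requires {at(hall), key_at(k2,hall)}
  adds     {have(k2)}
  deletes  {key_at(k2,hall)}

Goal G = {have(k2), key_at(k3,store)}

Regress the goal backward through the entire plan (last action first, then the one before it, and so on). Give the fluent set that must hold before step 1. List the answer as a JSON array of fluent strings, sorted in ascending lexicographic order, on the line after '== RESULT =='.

Work backward from the goal:
  through step 2 (grab(k2)): drop {have(k2)}, keep {key_at(k3,store)}, require {at(hall), key_at(k2,hall)}
    → {at(hall), key_at(k2,hall), key_at(k3,store)}
  through step 1 (move(bay,hall)): drop {at(hall)}, keep {key_at(k2,hall), key_at(k3,store)}, require {at(bay), open(d_bay_hall)}
    → {at(bay), key_at(k2,hall), key_at(k3,store), open(d_bay_hall)}

== RESULT ==
["at(bay)", "key_at(k2,hall)", "key_at(k3,store)", "open(d_bay_hall)"]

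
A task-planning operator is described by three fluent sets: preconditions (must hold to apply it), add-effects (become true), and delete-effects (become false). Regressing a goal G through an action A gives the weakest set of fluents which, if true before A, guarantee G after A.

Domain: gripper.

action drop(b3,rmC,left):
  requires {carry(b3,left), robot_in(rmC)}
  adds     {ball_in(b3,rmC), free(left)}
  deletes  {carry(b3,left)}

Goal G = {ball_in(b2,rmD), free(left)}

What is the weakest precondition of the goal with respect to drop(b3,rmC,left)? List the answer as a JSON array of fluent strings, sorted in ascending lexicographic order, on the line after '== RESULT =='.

Compute (G \ add) ∪ pre:
  G ∩ del = {}  (empty — regression defined)
  G \ add = {ball_in(b2,rmD), free(left)} \ {ball_in(b3,rmC), free(left)} = {ball_in(b2,rmD)}
  ∪ pre   = {ball_in(b2,rmD)} ∪ {carry(b3,left), robot_in(rmC)}
          = {ball_in(b2,rmD), carry(b3,left), robot_in(rmC)}

== RESULT ==
["ball_in(b2,rmD)", "carry(b3,left)", "robot_in(rmC)"]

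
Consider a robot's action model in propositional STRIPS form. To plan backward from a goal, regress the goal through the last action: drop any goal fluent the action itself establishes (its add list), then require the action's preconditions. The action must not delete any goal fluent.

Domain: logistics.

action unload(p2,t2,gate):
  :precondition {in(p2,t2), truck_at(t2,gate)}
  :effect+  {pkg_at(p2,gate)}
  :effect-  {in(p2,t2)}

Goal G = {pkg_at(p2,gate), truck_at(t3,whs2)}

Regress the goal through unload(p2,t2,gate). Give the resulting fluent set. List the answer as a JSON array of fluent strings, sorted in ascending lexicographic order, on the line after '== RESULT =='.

Regress:
  G ∩ del = {}  (empty — regression defined)
  G \ add = {pkg_at(p2,gate), truck_at(t3,whs2)} \ {pkg_at(p2,gate)} = {truck_at(t3,whs2)}
  ∪ pre   = {truck_at(t3,whs2)} ∪ {in(p2,t2), truck_at(t2,gate)}
          = {in(p2,t2), truck_at(t2,gate), truck_at(t3,whs2)}

== RESULT ==
["in(p2,t2)", "truck_at(t2,gate)", "truck_at(t3,whs2)"]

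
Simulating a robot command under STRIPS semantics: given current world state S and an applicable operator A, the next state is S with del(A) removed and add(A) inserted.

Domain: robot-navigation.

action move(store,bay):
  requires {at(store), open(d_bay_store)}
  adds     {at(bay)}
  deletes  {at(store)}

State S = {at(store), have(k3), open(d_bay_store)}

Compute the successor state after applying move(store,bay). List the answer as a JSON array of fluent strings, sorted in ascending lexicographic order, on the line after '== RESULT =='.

Compute (S \ del) ∪ add:
  pre ⊆ S: {at(store), open(d_bay_store)} ⊆ S  — applicable
  S \ del = {have(k3), open(d_bay_store)}
  ∪ add   = {at(bay), have(k3), open(d_bay_store)}

== RESULT ==
["at(bay)", "have(k3)", "open(d_bay_store)"]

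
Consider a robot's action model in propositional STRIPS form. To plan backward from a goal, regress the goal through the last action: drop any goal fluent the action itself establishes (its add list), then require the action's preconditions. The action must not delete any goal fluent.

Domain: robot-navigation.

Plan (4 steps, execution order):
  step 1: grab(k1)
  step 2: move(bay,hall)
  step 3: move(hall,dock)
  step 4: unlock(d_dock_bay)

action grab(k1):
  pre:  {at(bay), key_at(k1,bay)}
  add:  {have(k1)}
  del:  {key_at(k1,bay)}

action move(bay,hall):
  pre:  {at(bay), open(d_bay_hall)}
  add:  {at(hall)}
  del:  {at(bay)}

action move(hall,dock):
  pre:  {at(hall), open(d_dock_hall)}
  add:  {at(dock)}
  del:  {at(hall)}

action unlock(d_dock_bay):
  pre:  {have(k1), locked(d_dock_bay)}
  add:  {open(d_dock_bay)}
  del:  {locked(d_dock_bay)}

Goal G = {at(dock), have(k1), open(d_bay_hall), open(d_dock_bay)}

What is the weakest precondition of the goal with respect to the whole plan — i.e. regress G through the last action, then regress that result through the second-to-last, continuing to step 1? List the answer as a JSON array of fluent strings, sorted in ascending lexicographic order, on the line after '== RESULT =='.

Work backward from the goal:
  through step 4 (unlock(d_dock_bay)): drop {open(d_dock_bay)}, keep {at(dock), have(k1), open(d_bay_hall)}, require {have(k1), locked(d_dock_bay)}
    → {at(dock), have(k1), locked(d_dock_bay), open(d_bay_hall)}
  through step 3 (move(hall,dock)): drop {at(dock)}, keep {have(k1), locked(d_dock_bay), open(d_bay_hall)}, require {at(hall), open(d_dock_hall)}
    → {at(hall), have(k1), locked(d_dock_bay), open(d_bay_hall), open(d_dock_hall)}
  through step 2 (move(bay,hall)): drop {at(hall)}, keep {have(k1), locked(d_dock_bay), open(d_bay_hall), open(d_dock_hall)}, require {at(bay), open(d_bay_hall)}
    → {at(bay), have(k1), locked(d_dock_bay), open(d_bay_hall), open(d_dock_hall)}
  through step 1 (grab(k1)): drop {have(k1)}, keep {at(bay), locked(d_dock_bay), open(d_bay_hall), open(d_dock_hall)}, require {at(bay), key_at(k1,bay)}
    → {at(bay), key_at(k1,bay), locked(d_dock_bay), open(d_bay_hall), open(d_dock_hall)}

== RESULT ==
["at(bay)", "key_at(k1,bay)", "locked(d_dock_bay)", "open(d_bay_hall)", "open(d_dock_hall)"]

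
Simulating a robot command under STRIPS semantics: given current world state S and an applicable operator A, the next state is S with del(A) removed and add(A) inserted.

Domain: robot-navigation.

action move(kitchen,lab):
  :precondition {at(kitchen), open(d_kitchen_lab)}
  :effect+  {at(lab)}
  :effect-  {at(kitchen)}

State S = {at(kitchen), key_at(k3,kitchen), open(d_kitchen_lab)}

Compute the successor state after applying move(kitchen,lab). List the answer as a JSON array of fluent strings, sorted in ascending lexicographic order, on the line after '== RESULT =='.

Progress:
  pre ⊆ S: {at(kitchen), open(d_kitchen_lab)} ⊆ S  — applicable
  S \ del = {key_at(k3,kitchen), open(d_kitchen_lab)}
  ∪ add   = {at(lab), key_at(k3,kitchen), open(d_kitchen_lab)}

== RESULT ==
["at(lab)", "key_at(k3,kitchen)", "open(d_kitchen_lab)"]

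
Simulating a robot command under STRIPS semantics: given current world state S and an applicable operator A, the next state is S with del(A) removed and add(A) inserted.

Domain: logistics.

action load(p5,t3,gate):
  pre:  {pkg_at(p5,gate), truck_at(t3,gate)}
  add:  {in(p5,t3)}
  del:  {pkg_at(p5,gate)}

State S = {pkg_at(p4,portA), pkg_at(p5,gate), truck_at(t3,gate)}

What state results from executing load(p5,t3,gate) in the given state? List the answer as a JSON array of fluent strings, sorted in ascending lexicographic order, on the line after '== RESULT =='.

Progress:
  pre ⊆ S: {pkg_at(p5,gate), truck_at(t3,gate)} ⊆ S  — applicable
  S \ del = {pkg_at(p4,portA), truck_at(t3,gate)}
  ∪ add   = {in(p5,t3), pkg_at(p4,portA), truck_at(t3,gate)}

== RESULT ==
["in(p5,t3)", "pkg_at(p4,portA)", "truck_at(t3,gate)"]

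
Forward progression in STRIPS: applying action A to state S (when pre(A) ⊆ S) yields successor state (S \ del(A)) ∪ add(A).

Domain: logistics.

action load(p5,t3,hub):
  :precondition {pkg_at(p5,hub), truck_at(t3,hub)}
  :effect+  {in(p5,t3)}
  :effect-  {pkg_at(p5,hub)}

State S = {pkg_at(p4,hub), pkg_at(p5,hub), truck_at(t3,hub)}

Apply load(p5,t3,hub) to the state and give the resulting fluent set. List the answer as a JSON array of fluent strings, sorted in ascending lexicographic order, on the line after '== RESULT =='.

Progress:
  pre ⊆ S: {pkg_at(p5,hub), truck_at(t3,hub)} ⊆ S  — applicable
  S \ del = {pkg_at(p4,hub), truck_at(t3,hub)}
  ∪ add   = {in(p5,t3), pkg_at(p4,hub), truck_at(t3,hub)}

== RESULT ==
["in(p5,t3)", "pkg_at(p4,hub)", "truck_at(t3,hub)"]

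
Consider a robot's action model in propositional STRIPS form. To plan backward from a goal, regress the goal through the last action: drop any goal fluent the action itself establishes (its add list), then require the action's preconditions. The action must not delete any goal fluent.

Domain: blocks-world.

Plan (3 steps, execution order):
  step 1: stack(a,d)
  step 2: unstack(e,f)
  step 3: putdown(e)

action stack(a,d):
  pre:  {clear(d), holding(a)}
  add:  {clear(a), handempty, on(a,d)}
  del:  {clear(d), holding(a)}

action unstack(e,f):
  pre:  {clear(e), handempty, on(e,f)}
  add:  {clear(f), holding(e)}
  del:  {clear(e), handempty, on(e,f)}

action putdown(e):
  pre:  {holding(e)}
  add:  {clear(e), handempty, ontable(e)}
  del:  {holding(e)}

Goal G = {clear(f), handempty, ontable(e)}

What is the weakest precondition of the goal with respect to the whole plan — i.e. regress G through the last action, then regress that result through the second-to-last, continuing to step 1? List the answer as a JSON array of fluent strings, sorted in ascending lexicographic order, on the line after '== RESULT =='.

Regress step by step:
  through step 3 (putdown(e)): drop {handempty, ontable(e)}, keep {clear(f)}, require {holding(e)}
    → {clear(f), holding(e)}
  through step 2 (unstack(e,f)): drop {clear(f), holding(e)}, keep {}, require {clear(e), handempty, on(e,f)}
    → {clear(e), handempty, on(e,f)}
  through step 1 (stack(a,d)): drop {handempty}, keep {clear(e), on(e,f)}, require {clear(d), holding(a)}
    → {clear(d), clear(e), holding(a), on(e,f)}

== RESULT ==
["clear(d)", "clear(e)", "holding(a)", "on(e,f)"]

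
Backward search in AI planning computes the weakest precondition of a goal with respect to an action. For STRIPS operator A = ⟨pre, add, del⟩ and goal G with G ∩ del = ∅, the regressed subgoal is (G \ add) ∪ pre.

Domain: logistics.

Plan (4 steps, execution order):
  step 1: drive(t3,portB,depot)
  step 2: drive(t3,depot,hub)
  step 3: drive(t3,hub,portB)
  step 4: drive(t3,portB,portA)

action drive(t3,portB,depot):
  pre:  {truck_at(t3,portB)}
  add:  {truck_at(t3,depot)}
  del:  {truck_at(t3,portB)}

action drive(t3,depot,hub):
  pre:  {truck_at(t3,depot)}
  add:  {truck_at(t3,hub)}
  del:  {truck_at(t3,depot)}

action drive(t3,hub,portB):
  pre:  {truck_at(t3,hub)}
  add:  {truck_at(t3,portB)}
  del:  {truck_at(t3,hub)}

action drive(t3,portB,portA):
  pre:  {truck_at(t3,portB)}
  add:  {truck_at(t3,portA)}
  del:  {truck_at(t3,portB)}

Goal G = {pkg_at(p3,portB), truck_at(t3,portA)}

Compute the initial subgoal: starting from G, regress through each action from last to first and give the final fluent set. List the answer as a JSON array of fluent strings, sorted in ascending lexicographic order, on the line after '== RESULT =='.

Work backward from the goal:
  through step 4 (drive(t3,portB,portA)): drop {truck_at(t3,portA)}, keep {pkg_at(p3,portB)}, require {truck_at(t3,portB)}
    → {pkg_at(p3,portB), truck_at(t3,portB)}
  through step 3 (drive(t3,hub,portB)): drop {truck_at(t3,portB)}, keep {pkg_at(p3,portB)}, require {truck_at(t3,hub)}
    → {pkg_at(p3,portB), truck_at(t3,hub)}
  through step 2 (drive(t3,depot,hub)): drop {truck_at(t3,hub)}, keep {pkg_at(p3,portB)}, require {truck_at(t3,depot)}
    → {pkg_at(p3,portB), truck_at(t3,depot)}
  through step 1 (drive(t3,portB,depot)): drop {truck_at(t3,depot)}, keep {pkg_at(p3,portB)}, require {truck_at(t3,portB)}
    → {pkg_at(p3,portB), truck_at(t3,portB)}

== RESULT ==
["pkg_at(p3,portB)", "truck_at(t3,portB)"]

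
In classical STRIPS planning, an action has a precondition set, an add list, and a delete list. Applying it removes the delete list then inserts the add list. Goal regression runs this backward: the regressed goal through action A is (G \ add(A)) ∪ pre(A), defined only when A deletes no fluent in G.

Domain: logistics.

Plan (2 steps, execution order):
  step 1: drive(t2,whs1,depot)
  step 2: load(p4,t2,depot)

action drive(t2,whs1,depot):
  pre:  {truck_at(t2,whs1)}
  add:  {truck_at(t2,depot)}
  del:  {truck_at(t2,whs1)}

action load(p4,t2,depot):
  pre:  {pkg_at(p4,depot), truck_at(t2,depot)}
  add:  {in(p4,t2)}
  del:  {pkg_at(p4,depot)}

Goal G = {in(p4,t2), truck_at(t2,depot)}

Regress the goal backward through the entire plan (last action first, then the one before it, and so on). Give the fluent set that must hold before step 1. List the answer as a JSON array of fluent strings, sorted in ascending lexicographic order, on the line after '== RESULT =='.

Regress step by step:
  through step 2 (load(p4,t2,depot)): drop {in(p4,t2)}, keep {truck_at(t2,depot)}, require {pkg_at(p4,depot), truck_at(t2,depot)}
    → {pkg_at(p4,depot), truck_at(t2,depot)}
  through step 1 (drive(t2,whs1,depot)): drop {truck_at(t2,depot)}, keep {pkg_at(p4,depot)}, require {truck_at(t2,whs1)}
    → {pkg_at(p4,depot), truck_at(t2,whs1)}

== RESULT ==
["pkg_at(p4,depot)", "truck_at(t2,whs1)"]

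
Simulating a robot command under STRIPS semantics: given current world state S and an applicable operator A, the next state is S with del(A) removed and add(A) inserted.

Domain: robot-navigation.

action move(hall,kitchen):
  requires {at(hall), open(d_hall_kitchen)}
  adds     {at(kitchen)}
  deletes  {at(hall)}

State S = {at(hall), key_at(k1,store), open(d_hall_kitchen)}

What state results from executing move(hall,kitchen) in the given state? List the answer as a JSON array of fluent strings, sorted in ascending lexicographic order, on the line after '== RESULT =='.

Compute (S \ del) ∪ add:
  pre ⊆ S: {at(hall), open(d_hall_kitchen)} ⊆ S  — applicable
  S \ del = {key_at(k1,store), open(d_hall_kitchen)}
  ∪ add   = {at(kitchen), key_at(k1,store), open(d_hall_kitchen)}

== RESULT ==
["at(kitchen)", "key_at(k1,store)", "open(d_hall_kitchen)"]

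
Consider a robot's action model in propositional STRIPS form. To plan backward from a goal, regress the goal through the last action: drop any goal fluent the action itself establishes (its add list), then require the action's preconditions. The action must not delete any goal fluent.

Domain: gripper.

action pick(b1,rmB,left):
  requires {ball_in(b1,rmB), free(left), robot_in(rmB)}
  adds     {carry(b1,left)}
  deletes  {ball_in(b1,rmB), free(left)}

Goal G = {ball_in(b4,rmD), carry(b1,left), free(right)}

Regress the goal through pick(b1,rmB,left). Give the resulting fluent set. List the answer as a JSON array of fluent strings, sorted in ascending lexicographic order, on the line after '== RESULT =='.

Regress:
  G ∩ del = {}  (empty — regression defined)
  G \ add = {ball_in(b4,rmD), carry(b1,left), free(right)} \ {carry(b1,left)} = {ball_in(b4,rmD), free(right)}
  ∪ pre   = {ball_in(b4,rmD), free(right)} ∪ {ball_in(b1,rmB), free(left), robot_in(rmB)}
          = {ball_in(b1,rmB), ball_in(b4,rmD), free(left), free(right), robot_in(rmB)}

== RESULT ==
["ball_in(b1,rmB)", "ball_in(b4,rmD)", "free(left)", "free(right)", "robot_in(rmB)"]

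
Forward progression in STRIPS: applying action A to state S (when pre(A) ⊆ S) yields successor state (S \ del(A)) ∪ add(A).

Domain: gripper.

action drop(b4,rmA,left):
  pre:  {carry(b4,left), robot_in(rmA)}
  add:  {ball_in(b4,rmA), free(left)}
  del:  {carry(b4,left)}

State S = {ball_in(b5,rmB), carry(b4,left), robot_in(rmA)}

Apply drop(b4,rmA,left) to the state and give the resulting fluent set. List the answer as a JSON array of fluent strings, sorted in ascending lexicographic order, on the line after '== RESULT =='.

Progress:
  pre ⊆ S: {carry(b4,left), robot_in(rmA)} ⊆ S  — applicable
  S \ del = {ball_in(b5,rmB), robot_in(rmA)}
  ∪ add   = {ball_in(b4,rmA), ball_in(b5,rmB), free(left), robot_in(rmA)}

== RESULT ==
["ball_in(b4,rmA)", "ball_in(b5,rmB)", "free(left)", "robot_in(rmA)"]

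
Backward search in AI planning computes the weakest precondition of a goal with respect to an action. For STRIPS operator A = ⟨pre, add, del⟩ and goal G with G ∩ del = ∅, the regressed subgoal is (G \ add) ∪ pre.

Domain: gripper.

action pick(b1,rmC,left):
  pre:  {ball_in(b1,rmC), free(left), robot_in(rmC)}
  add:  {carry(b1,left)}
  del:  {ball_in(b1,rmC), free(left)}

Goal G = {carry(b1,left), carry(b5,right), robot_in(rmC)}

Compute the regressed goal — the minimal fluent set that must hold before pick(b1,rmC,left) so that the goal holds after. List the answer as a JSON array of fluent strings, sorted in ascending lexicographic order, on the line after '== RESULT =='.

Compute (G \ add) ∪ pre:
  G ∩ del = {}  (empty — regression defined)
  G \ add = {carry(b1,left), carry(b5,right), robot_in(rmC)} \ {carry(b1,left)} = {carry(b5,right), robot_in(rmC)}
  ∪ pre   = {carry(b5,right), robot_in(rmC)} ∪ {ball_in(b1,rmC), free(left), robot_in(rmC)}
          = {ball_in(b1,rmC), carry(b5,right), free(left), robot_in(rmC)}

== RESULT ==
["ball_in(b1,rmC)", "carry(b5,right)", "free(left)", "robot_in(rmC)"]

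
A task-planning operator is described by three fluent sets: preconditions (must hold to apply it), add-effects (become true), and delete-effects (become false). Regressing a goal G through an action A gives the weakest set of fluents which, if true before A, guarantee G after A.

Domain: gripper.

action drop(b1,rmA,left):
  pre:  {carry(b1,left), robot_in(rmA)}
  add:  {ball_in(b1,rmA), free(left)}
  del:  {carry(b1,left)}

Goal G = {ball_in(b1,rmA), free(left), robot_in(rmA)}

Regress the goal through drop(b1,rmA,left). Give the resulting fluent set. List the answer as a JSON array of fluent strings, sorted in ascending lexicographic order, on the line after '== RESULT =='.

Compute (G \ add) ∪ pre:
  G ∩ del = {}  (empty — regression defined)
  G \ add = {ball_in(b1,rmA), free(left), robot_in(rmA)} \ {ball_in(b1,rmA), free(left)} = {robot_in(rmA)}
  ∪ pre   = {robot_in(rmA)} ∪ {carry(b1,left), robot_in(rmA)}
          = {carry(b1,left), robot_in(rmA)}

== RESULT ==
["carry(b1,left)", "robot_in(rmA)"]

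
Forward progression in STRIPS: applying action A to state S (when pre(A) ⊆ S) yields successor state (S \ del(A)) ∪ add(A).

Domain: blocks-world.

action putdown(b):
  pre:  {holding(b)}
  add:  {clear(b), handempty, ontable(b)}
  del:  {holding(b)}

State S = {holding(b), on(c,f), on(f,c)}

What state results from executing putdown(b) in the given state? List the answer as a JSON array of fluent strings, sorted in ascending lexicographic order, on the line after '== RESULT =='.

Progress:
  pre ⊆ S: {holding(b)} ⊆ S  — applicable
  S \ del = {on(c,f), on(f,c)}
  ∪ add   = {clear(b), handempty, on(c,f), on(f,c), ontable(b)}

== RESULT ==
["clear(b)", "handempty", "on(c,f)", "on(f,c)", "ontable(b)"]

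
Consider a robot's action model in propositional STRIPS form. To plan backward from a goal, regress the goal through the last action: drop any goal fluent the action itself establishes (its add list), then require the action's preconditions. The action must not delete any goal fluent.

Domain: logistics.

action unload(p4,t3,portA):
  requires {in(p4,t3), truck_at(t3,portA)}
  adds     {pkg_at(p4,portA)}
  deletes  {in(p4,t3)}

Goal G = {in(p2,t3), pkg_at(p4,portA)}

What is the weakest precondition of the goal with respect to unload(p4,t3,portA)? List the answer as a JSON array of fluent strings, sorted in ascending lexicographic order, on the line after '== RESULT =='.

Regress:
  G ∩ del = {}  (empty — regression defined)
  G \ add = {in(p2,t3), pkg_at(p4,portA)} \ {pkg_at(p4,portA)} = {in(p2,t3)}
  ∪ pre   = {in(p2,t3)} ∪ {in(p4,t3), truck_at(t3,portA)}
          = {in(p2,t3), in(p4,t3), truck_at(t3,portA)}

== RESULT ==
["in(p2,t3)", "in(p4,t3)", "truck_at(t3,portA)"]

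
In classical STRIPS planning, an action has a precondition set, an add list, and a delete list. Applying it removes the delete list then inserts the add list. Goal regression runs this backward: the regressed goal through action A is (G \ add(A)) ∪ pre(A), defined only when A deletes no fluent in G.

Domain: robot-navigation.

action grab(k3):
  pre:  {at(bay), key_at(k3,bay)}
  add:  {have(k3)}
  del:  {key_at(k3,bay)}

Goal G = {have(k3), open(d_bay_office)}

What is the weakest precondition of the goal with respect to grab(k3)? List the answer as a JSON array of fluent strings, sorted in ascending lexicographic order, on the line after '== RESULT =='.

Regress:
  G ∩ del = {}  (empty — regression defined)
  G \ add = {have(k3), open(d_bay_office)} \ {have(k3)} = {open(d_bay_office)}
  ∪ pre   = {open(d_bay_office)} ∪ {at(bay), key_at(k3,bay)}
          = {at(bay), key_at(k3,bay), open(d_bay_office)}

== RESULT ==
["at(bay)", "key_at(k3,bay)", "open(d_bay_office)"]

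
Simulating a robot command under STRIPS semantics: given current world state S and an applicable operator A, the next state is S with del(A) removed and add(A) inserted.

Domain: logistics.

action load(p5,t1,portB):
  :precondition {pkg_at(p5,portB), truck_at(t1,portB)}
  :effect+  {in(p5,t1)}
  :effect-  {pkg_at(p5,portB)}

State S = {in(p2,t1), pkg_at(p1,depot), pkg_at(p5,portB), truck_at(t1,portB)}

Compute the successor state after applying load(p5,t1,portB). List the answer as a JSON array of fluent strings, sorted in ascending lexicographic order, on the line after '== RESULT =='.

Compute (S \ del) ∪ add:
  pre ⊆ S: {pkg_at(p5,portB), truck_at(t1,portB)} ⊆ S  — applicable
  S \ del = {in(p2,t1), pkg_at(p1,depot), truck_at(t1,portB)}
  ∪ add   = {in(p2,t1), in(p5,t1), pkg_at(p1,depot), truck_at(t1,portB)}

== RESULT ==
["in(p2,t1)", "in(p5,t1)", "pkg_at(p1,depot)", "truck_at(t1,portB)"]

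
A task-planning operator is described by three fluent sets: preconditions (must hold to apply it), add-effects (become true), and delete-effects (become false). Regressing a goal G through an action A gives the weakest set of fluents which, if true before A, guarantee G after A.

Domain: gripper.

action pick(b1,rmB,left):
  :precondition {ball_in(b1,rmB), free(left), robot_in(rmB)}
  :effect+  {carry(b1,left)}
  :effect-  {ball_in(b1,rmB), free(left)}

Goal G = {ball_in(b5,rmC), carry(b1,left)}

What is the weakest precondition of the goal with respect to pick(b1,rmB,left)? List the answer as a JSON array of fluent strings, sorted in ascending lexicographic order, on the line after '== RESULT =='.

Compute (G \ add) ∪ pre:
  G ∩ del = {}  (empty — regression defined)
  G \ add = {ball_in(b5,rmC), carry(b1,left)} \ {carry(b1,left)} = {ball_in(b5,rmC)}
  ∪ pre   = {ball_in(b5,rmC)} ∪ {ball_in(b1,rmB), free(left), robot_in(rmB)}
          = {ball_in(b1,rmB), ball_in(b5,rmC), free(left), robot_in(rmB)}

== RESULT ==
["ball_in(b1,rmB)", "ball_in(b5,rmC)", "free(left)", "robot_in(rmB)"]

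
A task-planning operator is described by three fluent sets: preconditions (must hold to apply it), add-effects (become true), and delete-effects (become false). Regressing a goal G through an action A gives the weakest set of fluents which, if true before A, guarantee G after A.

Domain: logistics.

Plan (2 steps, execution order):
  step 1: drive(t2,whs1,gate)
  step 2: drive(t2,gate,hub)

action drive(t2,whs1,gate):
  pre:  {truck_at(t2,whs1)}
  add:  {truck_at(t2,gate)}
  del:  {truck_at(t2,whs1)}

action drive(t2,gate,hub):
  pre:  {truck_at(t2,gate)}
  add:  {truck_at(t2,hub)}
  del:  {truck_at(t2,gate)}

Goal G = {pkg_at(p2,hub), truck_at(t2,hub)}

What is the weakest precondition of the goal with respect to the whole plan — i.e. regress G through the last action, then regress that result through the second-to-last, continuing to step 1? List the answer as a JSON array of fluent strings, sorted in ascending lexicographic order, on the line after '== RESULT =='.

Work backward from the goal:
  through step 2 (drive(t2,gate,hub)): drop {truck_at(t2,hub)}, keep {pkg_at(p2,hub)}, require {truck_at(t2,gate)}
    → {pkg_at(p2,hub), truck_at(t2,gate)}
  through step 1 (drive(t2,whs1,gate)): drop {truck_at(t2,gate)}, keep {pkg_at(p2,hub)}, require {truck_at(t2,whs1)}
    → {pkg_at(p2,hub), truck_at(t2,whs1)}

== RESULT ==
["pkg_at(p2,hub)", "truck_at(t2,whs1)"]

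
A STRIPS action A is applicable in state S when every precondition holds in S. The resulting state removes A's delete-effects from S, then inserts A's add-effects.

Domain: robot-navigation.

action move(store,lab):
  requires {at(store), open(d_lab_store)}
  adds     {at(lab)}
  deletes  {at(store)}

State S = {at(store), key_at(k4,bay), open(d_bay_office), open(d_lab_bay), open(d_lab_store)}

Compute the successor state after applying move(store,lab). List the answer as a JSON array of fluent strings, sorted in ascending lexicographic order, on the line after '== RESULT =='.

Compute (S \ del) ∪ add:
  pre ⊆ S: {at(store), open(d_lab_store)} ⊆ S  — applicable
  S \ del = {key_at(k4,bay), open(d_bay_office), open(d_lab_bay), open(d_lab_store)}
  ∪ add   = {at(lab), key_at(k4,bay), open(d_bay_office), open(d_lab_bay), open(d_lab_store)}

== RESULT ==
["at(lab)", "key_at(k4,bay)", "open(d_bay_office)", "open(d_lab_bay)", "open(d_lab_store)"]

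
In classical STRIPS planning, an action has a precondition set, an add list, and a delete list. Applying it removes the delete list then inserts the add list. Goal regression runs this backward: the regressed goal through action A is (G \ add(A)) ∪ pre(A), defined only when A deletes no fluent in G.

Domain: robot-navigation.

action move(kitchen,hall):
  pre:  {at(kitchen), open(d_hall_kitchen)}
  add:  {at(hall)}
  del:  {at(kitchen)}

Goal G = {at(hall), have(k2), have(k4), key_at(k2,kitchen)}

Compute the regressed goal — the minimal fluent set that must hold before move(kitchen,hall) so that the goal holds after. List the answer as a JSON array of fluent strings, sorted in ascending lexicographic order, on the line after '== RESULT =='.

Compute (G \ add) ∪ pre:
  G ∩ del = {}  (empty — regression defined)
  G \ add = {at(hall), have(k2), have(k4), key_at(k2,kitchen)} \ {at(hall)} = {have(k2), have(k4), key_at(k2,kitchen)}
  ∪ pre   = {have(k2), have(k4), key_at(k2,kitchen)} ∪ {at(kitchen), open(d_hall_kitchen)}
          = {at(kitchen), have(k2), have(k4), key_at(k2,kitchen), open(d_hall_kitchen)}

== RESULT ==
["at(kitchen)", "have(k2)", "have(k4)", "key_at(k2,kitchen)", "open(d_hall_kitchen)"]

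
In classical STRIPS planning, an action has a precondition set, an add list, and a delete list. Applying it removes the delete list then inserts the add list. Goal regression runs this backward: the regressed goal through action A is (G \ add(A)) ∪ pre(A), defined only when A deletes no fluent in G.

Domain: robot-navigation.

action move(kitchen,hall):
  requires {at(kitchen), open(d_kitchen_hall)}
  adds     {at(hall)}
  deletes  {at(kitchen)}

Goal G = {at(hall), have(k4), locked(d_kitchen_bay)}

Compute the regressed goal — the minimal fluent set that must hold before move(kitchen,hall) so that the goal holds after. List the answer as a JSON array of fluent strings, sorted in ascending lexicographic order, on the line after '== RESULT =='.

Compute (G \ add) ∪ pre:
  G ∩ del = {}  (empty — regression defined)
  G \ add = {at(hall), have(k4), locked(d_kitchen_bay)} \ {at(hall)} = {have(k4), locked(d_kitchen_bay)}
  ∪ pre   = {have(k4), locked(d_kitchen_bay)} ∪ {at(kitchen), open(d_kitchen_hall)}
          = {at(kitchen), have(k4), locked(d_kitchen_bay), open(d_kitchen_hall)}

== RESULT ==
["at(kitchen)", "have(k4)", "locked(d_kitchen_bay)", "open(d_kitchen_hall)"]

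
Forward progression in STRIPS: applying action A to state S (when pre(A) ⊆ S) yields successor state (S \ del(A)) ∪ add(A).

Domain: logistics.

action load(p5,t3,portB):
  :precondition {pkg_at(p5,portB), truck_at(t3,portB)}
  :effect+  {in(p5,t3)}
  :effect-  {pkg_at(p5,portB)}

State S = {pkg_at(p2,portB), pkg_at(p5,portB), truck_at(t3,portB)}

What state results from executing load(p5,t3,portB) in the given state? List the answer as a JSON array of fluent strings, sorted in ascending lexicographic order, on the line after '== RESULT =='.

Progress:
  pre ⊆ S: {pkg_at(p5,portB), truck_at(t3,portB)} ⊆ S  — applicable
  S \ del = {pkg_at(p2,portB), truck_at(t3,portB)}
  ∪ add   = {in(p5,t3), pkg_at(p2,portB), truck_at(t3,portB)}

== RESULT ==
["in(p5,t3)", "pkg_at(p2,portB)", "truck_at(t3,portB)"]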